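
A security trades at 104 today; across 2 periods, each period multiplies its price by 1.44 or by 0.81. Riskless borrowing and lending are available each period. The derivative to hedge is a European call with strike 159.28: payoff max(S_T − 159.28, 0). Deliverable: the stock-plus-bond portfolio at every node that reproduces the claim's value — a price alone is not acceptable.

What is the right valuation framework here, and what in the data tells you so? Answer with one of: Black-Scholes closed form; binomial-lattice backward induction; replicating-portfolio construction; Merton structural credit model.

framework: replicating-portfolio construction

Key observation: the mandate to exhibit the hedge at every date and state singles out the replicating-portfolio construction on the 2-period tree with factors 1.44 and 0.81 from 104.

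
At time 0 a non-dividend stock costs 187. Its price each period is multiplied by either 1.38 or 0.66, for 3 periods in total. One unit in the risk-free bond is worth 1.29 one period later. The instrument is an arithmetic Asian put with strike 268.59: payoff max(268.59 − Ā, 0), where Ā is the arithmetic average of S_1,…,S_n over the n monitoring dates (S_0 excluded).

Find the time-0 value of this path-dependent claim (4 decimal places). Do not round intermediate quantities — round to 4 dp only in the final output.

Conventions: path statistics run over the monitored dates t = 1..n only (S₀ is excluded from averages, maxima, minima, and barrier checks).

Set p* = 0.8750 (from d < R < u); the path-dependent value is the discounted p*-expectation over all price paths.
Enumerate all 2^3 = 8 price paths (U = up ×1.38, D = down ×0.66); each path with k up-moves has probability p*^k·(1−p*)^(3−k).
DDD: Ā=86.2130, payoff=182.3770, prob=0.001953
UDD: Ā=180.2635, payoff=88.3265, prob=0.013672
DUD: Ā=135.3835, payoff=133.2065, prob=0.013672
UUD: Ā=283.0746, payoff=0.0000, prob=0.095703
DDU: Ā=105.7627, payoff=162.8273, prob=0.013672
UDU: Ā=221.1402, payoff=47.4498, prob=0.095703
DUU: Ā=176.2602, payoff=92.3298, prob=0.095703
UUU: Ā=368.5441, payoff=0.0000, prob=0.669922
Price = Σ prob·payoff / R^3 = 18.988472 / 2.146689 = 8.8455

price = 8.8455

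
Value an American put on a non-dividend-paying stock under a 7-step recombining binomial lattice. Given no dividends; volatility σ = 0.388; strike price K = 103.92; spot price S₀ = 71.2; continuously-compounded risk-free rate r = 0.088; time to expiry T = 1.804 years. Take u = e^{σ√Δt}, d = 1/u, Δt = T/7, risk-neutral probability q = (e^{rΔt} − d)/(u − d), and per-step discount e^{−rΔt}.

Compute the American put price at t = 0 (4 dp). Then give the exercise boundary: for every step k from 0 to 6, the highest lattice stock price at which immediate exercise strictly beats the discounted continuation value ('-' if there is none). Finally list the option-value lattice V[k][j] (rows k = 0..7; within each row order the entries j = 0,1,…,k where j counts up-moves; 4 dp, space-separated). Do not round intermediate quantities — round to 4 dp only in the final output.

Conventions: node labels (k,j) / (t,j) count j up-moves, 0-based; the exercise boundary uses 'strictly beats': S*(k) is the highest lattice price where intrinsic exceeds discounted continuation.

Δt=0.25771, u=1.21771, d=0.82121, q=0.50877, disc=e^(-rΔt)=0.97758
k=7 terminal: V=max(K-S,0) → 85.9860 77.3272 64.4878 45.4495 17.2192 0.0000 0.0000 0.0000
k=6: j=0 S=21.8384 intr=82.0816 cont=79.7513 V=82.0816[EX]; j=1 S=32.3823 intr=71.5377 cont=69.2075 V=71.5377[EX]; j=2 S=48.0169 intr=55.9031 cont=53.5729 V=55.9031[EX]; j=3 S=71.2000 intr=32.7200 cont=30.3897 V=32.7200[EX]; j=4 S=105.5763 intr=0.0000 cont=8.2689 V=8.2689[hold]; j=5 S=156.5498 intr=0.0000 cont=0.0000 V=0.0000[hold]; j=6 S=232.1341 intr=0.0000 cont=0.0000 V=0.0000[hold]  S*(6)=71.2000
k=5: j=0 S=26.5928 intr=77.3272 cont=74.9969 V=77.3272[EX]; j=1 S=39.4322 intr=64.4878 cont=62.1576 V=64.4878[EX]; j=2 S=58.4705 intr=45.4495 cont=43.1192 V=45.4495[EX]; j=3 S=86.7008 intr=17.2192 cont=19.8253 V=19.8253[hold]; j=4 S=128.5611 intr=0.0000 cont=3.9709 V=3.9709[hold]; j=5 S=190.6320 intr=0.0000 cont=0.0000 V=0.0000[hold]  S*(5)=58.4705
k=4: j=0 S=32.3823 intr=71.5377 cont=69.2075 V=71.5377[EX]; j=1 S=48.0169 intr=55.9031 cont=53.5729 V=55.9031[EX]; j=2 S=71.2000 intr=32.7200 cont=31.6859 V=32.7200[EX]; j=3 S=105.5763 intr=0.0000 cont=11.4954 V=11.4954[hold]; j=4 S=156.5498 intr=0.0000 cont=1.9069 V=1.9069[hold]  S*(4)=71.2000
k=3: j=0 S=39.4322 intr=64.4878 cont=62.1576 V=64.4878[EX]; j=1 S=58.4705 intr=45.4495 cont=43.1192 V=45.4495[EX]; j=2 S=86.7008 intr=17.2192 cont=21.4300 V=21.4300[hold]; j=3 S=128.5611 intr=0.0000 cont=6.4687 V=6.4687[hold]  S*(3)=58.4705
k=2: j=0 S=48.0169 intr=55.9031 cont=53.5729 V=55.9031[EX]; j=1 S=71.2000 intr=32.7200 cont=32.4840 V=32.7200[EX]; j=2 S=105.5763 intr=0.0000 cont=13.5083 V=13.5083[hold]  S*(2)=71.2000
k=1: j=0 S=58.4705 intr=45.4495 cont=43.1192 V=45.4495[EX]; j=1 S=86.7008 intr=17.2192 cont=22.4312 V=22.4312[hold]  S*(1)=58.4705
k=0: j=0 S=71.2000 intr=32.7200 cont=32.9820 V=32.9820[hold]  S*(0)=-

price = 32.9820
boundary = - 58.4705 71.2000 58.4705 71.2000 58.4705 71.2000
tree:
32.9820
45.4495 22.4312
55.9031 32.7200 13.5083
64.4878 45.4495 21.4300 6.4687
71.5377 55.9031 32.7200 11.4954 1.9069
77.3272 64.4878 45.4495 19.8253 3.9709 0.0000
82.0816 71.5377 55.9031 32.7200 8.2689 0.0000 0.0000
85.9860 77.3272 64.4878 45.4495 17.2192 0.0000 0.0000 0.0000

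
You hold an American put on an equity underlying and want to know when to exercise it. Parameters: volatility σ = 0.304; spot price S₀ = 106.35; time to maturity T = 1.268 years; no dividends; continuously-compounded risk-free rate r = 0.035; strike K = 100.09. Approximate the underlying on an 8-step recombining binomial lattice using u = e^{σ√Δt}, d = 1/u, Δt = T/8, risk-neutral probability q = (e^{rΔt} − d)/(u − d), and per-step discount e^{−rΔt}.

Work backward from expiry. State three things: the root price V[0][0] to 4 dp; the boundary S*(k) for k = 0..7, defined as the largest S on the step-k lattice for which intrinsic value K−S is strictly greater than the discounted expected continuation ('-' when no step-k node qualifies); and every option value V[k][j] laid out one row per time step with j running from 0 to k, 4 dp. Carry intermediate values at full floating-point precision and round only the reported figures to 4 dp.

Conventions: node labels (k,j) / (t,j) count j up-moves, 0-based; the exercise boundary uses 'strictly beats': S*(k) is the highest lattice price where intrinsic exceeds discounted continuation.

params: Δt=0.15850 u=1.12866 d=0.88601 q=0.49271 e^(-rΔt)=0.99447
t_8 payoffs: 59.7031 48.6424 34.5526 16.6041 0.0000 0.0000 0.0000 0.0000 0.0000
t_7: node(7,0) S=45.5830 payoff=54.5070 vs cont=53.9533 → 54.5070 [stop]  node(7,1) S=58.0667 payoff=42.0233 vs cont=41.4696 → 42.0233 [stop]  node(7,2) S=73.9693 payoff=26.1207 vs cont=25.5670 → 26.1207 [stop]  node(7,3) S=94.2270 payoff=5.8630 vs cont=8.3766 → 8.3766 [wait]  node(7,4) S=120.0327 payoff=0.0000 vs cont=0.0000 → 0.0000 [wait]  node(7,5) S=152.9057 payoff=0.0000 vs cont=0.0000 → 0.0000 [wait]  node(7,6) S=194.7816 payoff=0.0000 vs cont=0.0000 → 0.0000 [wait]  node(7,7) S=248.1259 payoff=0.0000 vs cont=0.0000 → 0.0000 [wait]  ⇒ S*(7)=73.9693
t_6: node(6,0) S=51.4476 payoff=48.6424 vs cont=48.0887 → 48.6424 [stop]  node(6,1) S=65.5374 payoff=34.5526 vs cont=33.9989 → 34.5526 [stop]  node(6,2) S=83.4859 payoff=16.6041 vs cont=17.2819 → 17.2819 [wait]  node(6,3) S=106.3500 payoff=0.0000 vs cont=4.2259 → 4.2259 [wait]  node(6,4) S=135.4758 payoff=0.0000 vs cont=0.0000 → 0.0000 [wait]  node(6,5) S=172.5781 payoff=0.0000 vs cont=0.0000 → 0.0000 [wait]  node(6,6) S=219.8416 payoff=0.0000 vs cont=0.0000 → 0.0000 [wait]  ⇒ S*(6)=65.5374
t_5: node(5,0) S=58.0667 payoff=42.0233 vs cont=41.4696 → 42.0233 [stop]  node(5,1) S=73.9693 payoff=26.1207 vs cont=25.8992 → 26.1207 [stop]  node(5,2) S=94.2270 payoff=5.8630 vs cont=10.7891 → 10.7891 [wait]  node(5,3) S=120.0327 payoff=0.0000 vs cont=2.1319 → 2.1319 [wait]  node(5,4) S=152.9057 payoff=0.0000 vs cont=0.0000 → 0.0000 [wait]  node(5,5) S=194.7816 payoff=0.0000 vs cont=0.0000 → 0.0000 [wait]  ⇒ S*(5)=73.9693
t_4: node(4,0) S=65.5374 payoff=34.5526 vs cont=33.9989 → 34.5526 [stop]  node(4,1) S=83.4859 payoff=16.6041 vs cont=18.4641 → 18.4641 [wait]  node(4,2) S=106.3500 payoff=0.0000 vs cont=6.4876 → 6.4876 [wait]  node(4,3) S=135.4758 payoff=0.0000 vs cont=1.0755 → 1.0755 [wait]  node(4,4) S=172.5781 payoff=0.0000 vs cont=0.0000 → 0.0000 [wait]  ⇒ S*(4)=65.5374
t_3: node(3,0) S=73.9693 payoff=26.1207 vs cont=26.4784 → 26.4784 [wait]  node(3,1) S=94.2270 payoff=5.8630 vs cont=12.4937 → 12.4937 [wait]  node(3,2) S=120.0327 payoff=0.0000 vs cont=3.7999 → 3.7999 [wait]  node(3,3) S=152.9057 payoff=0.0000 vs cont=0.5426 → 0.5426 [wait]  ⇒ S*(3)=-
t_2: node(2,0) S=83.4859 payoff=16.6041 vs cont=19.4797 → 19.4797 [wait]  node(2,1) S=106.3500 payoff=0.0000 vs cont=8.1648 → 8.1648 [wait]  node(2,2) S=135.4758 payoff=0.0000 vs cont=2.1829 → 2.1829 [wait]  ⇒ S*(2)=-
t_1: node(1,0) S=94.2270 payoff=5.8630 vs cont=13.8278 → 13.8278 [wait]  node(1,1) S=120.0327 payoff=0.0000 vs cont=5.1886 → 5.1886 [wait]  ⇒ S*(1)=-
t_0: node(0,0) S=106.3500 payoff=0.0000 vs cont=9.5183 → 9.5183 [wait]  ⇒ S*(0)=-

price = 9.5183
boundary = - - - - 65.5374 73.9693 65.5374 73.9693
tree:
9.5183
13.8278 5.1886
19.4797 8.1648 2.1829
26.4784 12.4937 3.7999 0.5426
34.5526 18.4641 6.4876 1.0755 0.0000
42.0233 26.1207 10.7891 2.1319 0.0000 0.0000
48.6424 34.5526 17.2819 4.2259 0.0000 0.0000 0.0000
54.5070 42.0233 26.1207 8.3766 0.0000 0.0000 0.0000 0.0000
59.7031 48.6424 34.5526 16.6041 0.0000 0.0000 0.0000 0.0000 0.0000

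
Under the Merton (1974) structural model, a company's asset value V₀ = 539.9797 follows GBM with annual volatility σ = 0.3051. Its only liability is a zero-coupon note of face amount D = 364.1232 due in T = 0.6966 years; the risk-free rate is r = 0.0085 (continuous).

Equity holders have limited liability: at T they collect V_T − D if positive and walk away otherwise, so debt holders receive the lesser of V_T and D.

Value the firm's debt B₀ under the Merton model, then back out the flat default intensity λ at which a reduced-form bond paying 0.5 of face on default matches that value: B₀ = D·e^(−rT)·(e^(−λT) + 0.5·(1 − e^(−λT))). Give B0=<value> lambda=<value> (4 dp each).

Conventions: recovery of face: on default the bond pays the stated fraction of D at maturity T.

With assets at 539.9797 and a single debt payment of 364.1232 at 0.6966 years:
d₁ = [ln(V₀/D) + (r + σ²/2)T] / (σ√T)
   = [ln(539.9797/364.1232) + (0.0085 + 0.5·0.3051²)·0.6966] / (0.3051·√0.6966)
   = [0.394039 + 0.038343] / 0.254644 = 1.697985
d₂ = d₁ − σ√T = 1.697985 − 0.254644 = 1.443341
N(d₁) = 0.955245,  N(d₂) = 0.925538,  e^(−rT) = 0.994096
E₀ = V₀·N(d₁) − D·e^(−rT)·N(d₂)
   = 539.9797·0.955245 − 364.1232·0.994096·0.925538 = 180.792557
B₀ = V₀ − E₀ = 539.9797 − 180.792557 = 359.187143
e^(−λT) = (B₀·e^(rT)/D − 0.5)/(1 − 0.5) = (359.1871·1.005939/364.1232 − 0.5)/0.5 = 0.98460407
λ = −ln(0.98460407)/0.6966 = 0.022273

B0=359.1871 lambda=0.0223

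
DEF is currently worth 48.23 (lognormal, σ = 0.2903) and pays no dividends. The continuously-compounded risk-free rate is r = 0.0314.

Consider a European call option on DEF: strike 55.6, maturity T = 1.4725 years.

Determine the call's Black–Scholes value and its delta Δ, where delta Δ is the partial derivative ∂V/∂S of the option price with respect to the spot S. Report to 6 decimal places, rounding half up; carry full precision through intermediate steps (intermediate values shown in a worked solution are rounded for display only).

σ√T = 0.2903·√1.4725 = 0.352269
d₁ = (ln(S/K) + (r+σ²/2)T) / (σ√T) = (ln(48.23/55.6) + (0.0314+0.2903²/2)·1.4725) / 0.352269 = (-0.142202 + 0.108283) / 0.352269 = -0.096286
d₂ = d₁ − σ√T = -0.096286 − 0.352269 = -0.448555
e^{−rT} = 0.954816
N(d₁) = 0.461647,  N(d₂) = 0.326876
Call price V = S·N(d₁) − K·e^{−rT}·N(d₂) = 22.265217 − 17.353130 = 4.912086
Δ = N(d₁) = 0.461647

price = 4.912086
Δ = 0.461647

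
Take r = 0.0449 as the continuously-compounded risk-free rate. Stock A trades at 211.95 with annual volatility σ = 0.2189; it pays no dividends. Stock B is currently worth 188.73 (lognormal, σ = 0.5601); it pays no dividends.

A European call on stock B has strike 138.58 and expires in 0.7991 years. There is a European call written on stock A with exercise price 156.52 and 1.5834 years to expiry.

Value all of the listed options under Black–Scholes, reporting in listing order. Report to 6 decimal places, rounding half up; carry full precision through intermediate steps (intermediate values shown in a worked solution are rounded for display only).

price(stock B call K=138.58) = 66.417596
price(stock A call K=156.52) = 68.101553

[stock B call K=138.58]
σ√T = 0.5601·√0.7991 = 0.500687
d₁ = (ln(S/K) + (r+σ²/2)T) / (σ√T) = (ln(188.73/138.58) + (0.0449+0.5601²/2)·0.7991) / 0.500687 = (0.308870 + 0.161223) / 0.500687 = 0.938896
d₂ = d₁ − σ√T = 0.938896 − 0.500687 = 0.438209
e^{−rT} = 0.964756
N(d₁) = 0.826108,  N(d₂) = 0.669383
price = S·N(d₁) − K·e^{−rT}·N(d₂) = 155.911353 − 89.493757 = 66.417596
[stock A call K=156.52]
σ√T = 0.2189·√1.5834 = 0.275449
d₁ = (ln(S/K) + (r+σ²/2)T) / (σ√T) = (ln(211.95/156.52) + (0.0449+0.2189²/2)·1.5834) / 0.275449 = (0.303167 + 0.109031) / 0.275449 = 1.496456
d₂ = d₁ − σ√T = 1.496456 − 0.275449 = 1.221008
e^{−rT} = 0.931374
N(d₁) = 0.932733,  N(d₂) = 0.888958
price = S·N(d₁) − K·e^{−rT}·N(d₂) = 197.692680 − 129.591126 = 68.101553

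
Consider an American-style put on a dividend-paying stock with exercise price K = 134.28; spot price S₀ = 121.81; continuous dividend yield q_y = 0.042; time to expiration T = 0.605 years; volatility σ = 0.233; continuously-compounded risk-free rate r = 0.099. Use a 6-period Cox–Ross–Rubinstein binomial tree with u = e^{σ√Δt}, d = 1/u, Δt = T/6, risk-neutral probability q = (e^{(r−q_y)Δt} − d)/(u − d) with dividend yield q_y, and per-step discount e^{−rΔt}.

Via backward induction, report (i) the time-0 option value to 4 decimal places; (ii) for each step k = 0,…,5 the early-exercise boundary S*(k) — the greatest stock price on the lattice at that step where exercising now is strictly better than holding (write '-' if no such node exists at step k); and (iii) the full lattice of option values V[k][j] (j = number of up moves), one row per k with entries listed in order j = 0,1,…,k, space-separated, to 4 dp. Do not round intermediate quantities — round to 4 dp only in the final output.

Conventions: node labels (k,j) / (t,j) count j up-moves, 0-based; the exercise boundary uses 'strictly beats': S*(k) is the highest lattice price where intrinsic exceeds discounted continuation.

price = 14.6187
boundary = - 113.1229 105.0554 113.1229 105.0554 113.1229
tree:
14.6187
21.1571 8.8754
29.2246 13.9959 4.3280
36.7168 21.1571 7.6668 1.3348
43.6747 29.2246 13.0963 2.8113 0.0000
50.1364 36.7168 21.1571 5.9209 0.0000 0.0000
56.1372 43.6747 29.2246 12.4700 0.0000 0.0000 0.0000

Δt=0.10083  u=1.07679  d=0.92868  q=0.52043  discount=0.99007
step 6 (expiry): payoffs max(K−S,0) = 56.1372 43.6747 29.2246 12.4700 0.0000 0.0000 0.0000
step 5: (k=5,j=0): S=84.1436, K−S=50.1364, hold=49.1582 ⇒ V=50.1364 exercise | (k=5,j=1): S=97.5632, K−S=36.7168, hold=35.7953 ⇒ V=36.7168 exercise | (k=5,j=2): S=113.1229, K−S=21.1571, hold=20.3014 ⇒ V=21.1571 exercise | (k=5,j=3): S=131.1642, K−S=3.1158, hold=5.9209 ⇒ V=5.9209 continue | (k=5,j=4): S=152.0827, K−S=0.0000, hold=0.0000 ⇒ V=0.0000 continue | (k=5,j=5): S=176.3375, K−S=0.0000, hold=0.0000 ⇒ V=0.0000 continue  boundary S*=113.1229
step 4: (k=4,j=0): S=90.6053, K−S=43.6747, hold=42.7238 ⇒ V=43.6747 exercise | (k=4,j=1): S=105.0554, K−S=29.2246, hold=28.3348 ⇒ V=29.2246 exercise | (k=4,j=2): S=121.8100, K−S=12.4700, hold=13.0963 ⇒ V=13.0963 continue | (k=4,j=3): S=141.2367, K−S=0.0000, hold=2.8113 ⇒ V=2.8113 continue | (k=4,j=4): S=163.7617, K−S=0.0000, hold=0.0000 ⇒ V=0.0000 continue  boundary S*=105.0554
step 3: (k=3,j=0): S=97.5632, K−S=36.7168, hold=35.7953 ⇒ V=36.7168 exercise | (k=3,j=1): S=113.1229, K−S=21.1571, hold=20.6241 ⇒ V=21.1571 exercise | (k=3,j=2): S=131.1642, K−S=3.1158, hold=7.6668 ⇒ V=7.6668 continue | (k=3,j=3): S=152.0827, K−S=0.0000, hold=1.3348 ⇒ V=1.3348 continue  boundary S*=113.1229
step 2: (k=2,j=0): S=105.0554, K−S=29.2246, hold=28.3348 ⇒ V=29.2246 exercise | (k=2,j=1): S=121.8100, K−S=12.4700, hold=13.9959 ⇒ V=13.9959 continue | (k=2,j=2): S=141.2367, K−S=0.0000, hold=4.3280 ⇒ V=4.3280 continue  boundary S*=105.0554
step 1: (k=1,j=0): S=113.1229, K−S=21.1571, hold=21.0876 ⇒ V=21.1571 exercise | (k=1,j=1): S=131.1642, K−S=3.1158, hold=8.8754 ⇒ V=8.8754 continue  boundary S*=113.1229
step 0: (k=0,j=0): S=121.8100, K−S=12.4700, hold=14.6187 ⇒ V=14.6187 continue  boundary S*=-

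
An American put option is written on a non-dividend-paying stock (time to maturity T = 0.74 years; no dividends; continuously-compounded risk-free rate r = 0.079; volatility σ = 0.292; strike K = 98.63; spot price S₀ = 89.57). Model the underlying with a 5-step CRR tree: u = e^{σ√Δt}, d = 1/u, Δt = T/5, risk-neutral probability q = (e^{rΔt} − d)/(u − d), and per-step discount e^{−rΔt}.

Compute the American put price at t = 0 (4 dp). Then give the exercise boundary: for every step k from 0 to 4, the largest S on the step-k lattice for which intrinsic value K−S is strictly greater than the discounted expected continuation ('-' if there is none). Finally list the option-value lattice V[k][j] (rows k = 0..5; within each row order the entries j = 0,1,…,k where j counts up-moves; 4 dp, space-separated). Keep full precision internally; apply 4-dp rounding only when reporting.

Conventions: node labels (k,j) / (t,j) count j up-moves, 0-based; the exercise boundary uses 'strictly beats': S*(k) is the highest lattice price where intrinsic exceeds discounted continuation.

params: Δt=0.14800 u=1.11889 d=0.89375 q=0.52418 e^(-rΔt)=0.98838
t_5 payoffs: 47.5523 34.6854 18.5772 0.0000 0.0000 0.0000
t_4: node(4,0) S=57.1501 payoff=41.4799 vs cont=40.3334 → 41.4799 [stop]  node(4,1) S=71.5468 payoff=27.0832 vs cont=25.9368 → 27.0832 [stop]  node(4,2) S=89.5700 payoff=9.0600 vs cont=8.7366 → 9.0600 [stop]  node(4,3) S=112.1335 payoff=0.0000 vs cont=0.0000 → 0.0000 [wait]  node(4,4) S=140.3808 payoff=0.0000 vs cont=0.0000 → 0.0000 [wait]  ⇒ S*(4)=89.5700
t_3: node(3,0) S=63.9446 payoff=34.6854 vs cont=33.5390 → 34.6854 [stop]  node(3,1) S=80.0528 payoff=18.5772 vs cont=17.4308 → 18.5772 [stop]  node(3,2) S=100.2187 payoff=0.0000 vs cont=4.2608 → 4.2608 [wait]  node(3,3) S=125.4647 payoff=0.0000 vs cont=0.0000 → 0.0000 [wait]  ⇒ S*(3)=80.0528
t_2: node(2,0) S=71.5468 payoff=27.0832 vs cont=25.9368 → 27.0832 [stop]  node(2,1) S=89.5700 payoff=9.0600 vs cont=10.9441 → 10.9441 [wait]  node(2,2) S=112.1335 payoff=0.0000 vs cont=2.0038 → 2.0038 [wait]  ⇒ S*(2)=71.5468
t_1: node(1,0) S=80.0528 payoff=18.5772 vs cont=18.4069 → 18.5772 [stop]  node(1,1) S=100.2187 payoff=0.0000 vs cont=6.1850 → 6.1850 [wait]  ⇒ S*(1)=80.0528
t_0: node(0,0) S=89.5700 payoff=9.0600 vs cont=11.9410 → 11.9410 [wait]  ⇒ S*(0)=-

price = 11.9410
boundary = - 80.0528 71.5468 80.0528 89.5700
tree:
11.9410
18.5772 6.1850
27.0832 10.9441 2.0038
34.6854 18.5772 4.2608 0.0000
41.4799 27.0832 9.0600 0.0000 0.0000
47.5523 34.6854 18.5772 0.0000 0.0000 0.0000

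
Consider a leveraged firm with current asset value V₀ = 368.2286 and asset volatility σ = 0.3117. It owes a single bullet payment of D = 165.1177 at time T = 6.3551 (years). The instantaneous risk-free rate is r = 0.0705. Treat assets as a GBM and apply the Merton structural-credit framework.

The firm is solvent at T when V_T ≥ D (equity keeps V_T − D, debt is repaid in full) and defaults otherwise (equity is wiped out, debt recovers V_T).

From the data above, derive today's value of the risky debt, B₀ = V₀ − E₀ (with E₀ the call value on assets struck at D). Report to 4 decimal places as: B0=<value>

With assets at 368.2286 and a single debt payment of 165.1177 at 6.3551 years:
d₁ = [ln(V₀/D) + (r + σ²/2)T] / (σ√T)
   = [ln(368.2286/165.1177) + (0.0705 + 0.5·0.3117²)·6.3551] / (0.3117·√6.3551)
   = [0.802045 + 0.756755] / 0.785775 = 1.983776
d₂ = d₁ − σ√T = 1.983776 − 0.785775 = 1.198001
N(d₁) = 0.976360,  N(d₂) = 0.884542,  e^(−rT) = 0.638883
E₀ = V₀·N(d₁) − D·e^(−rT)·N(d₂)
   = 368.2286·0.976360 − 165.1177·0.638883·0.884542 = 266.212484
B₀ = V₀ − E₀ = 368.2286 − 266.212484 = 102.016116

B0=102.0161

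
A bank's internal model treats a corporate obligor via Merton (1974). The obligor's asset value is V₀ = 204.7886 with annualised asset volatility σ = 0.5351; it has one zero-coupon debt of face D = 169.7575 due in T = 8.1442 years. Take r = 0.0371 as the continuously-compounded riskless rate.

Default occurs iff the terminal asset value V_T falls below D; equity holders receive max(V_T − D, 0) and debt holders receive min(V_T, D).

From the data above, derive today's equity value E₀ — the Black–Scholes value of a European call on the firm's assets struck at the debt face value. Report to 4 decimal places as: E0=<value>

Equity is a call on the firm's assets struck at D = 169.7575:
d₁ = [ln(V₀/D) + (r + σ²/2)T] / (σ√T)
   = [ln(204.7886/169.7575) + (0.0371 + 0.5·0.5351²)·8.1442] / (0.5351·√8.1442)
   = [0.187607 + 1.468122] / 1.527071 = 1.084252
d₂ = d₁ − σ√T = 1.084252 − 1.527071 = -0.442819
N(d₁) = 0.860873,  N(d₂) = 0.328948,  e^(−rT) = 0.739227
E₀ = V₀·N(d₁) − D·e^(−rT)·N(d₂)
   = 204.7886·0.860873 − 169.7575·0.739227·0.328948 = 135.017539

E0=135.0175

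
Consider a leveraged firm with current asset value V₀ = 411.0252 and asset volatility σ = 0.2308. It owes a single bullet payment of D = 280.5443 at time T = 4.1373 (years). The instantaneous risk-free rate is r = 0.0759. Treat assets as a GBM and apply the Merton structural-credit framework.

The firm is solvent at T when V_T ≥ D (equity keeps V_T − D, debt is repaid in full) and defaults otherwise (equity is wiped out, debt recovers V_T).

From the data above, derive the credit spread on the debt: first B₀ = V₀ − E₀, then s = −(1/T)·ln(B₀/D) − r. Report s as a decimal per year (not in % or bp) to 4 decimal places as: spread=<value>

spread=0.0049

With assets at 411.0252 and a single debt payment of 280.5443 at 4.1373 years:
d₁ = [ln(V₀/D) + (r + σ²/2)T] / (σ√T)
   = [ln(411.0252/280.5443) + (0.0759 + 0.5·0.2308²)·4.1373] / (0.2308·√4.1373)
   = [0.381923 + 0.424215] / 0.469455 = 1.717177
d₂ = d₁ − σ√T = 1.717177 − 0.469455 = 1.247722
N(d₁) = 0.957027,  N(d₂) = 0.893934,  e^(−rT) = 0.730504
E₀ = V₀·N(d₁) − D·e^(−rT)·N(d₂)
   = 411.0252·0.957027 − 280.5443·0.730504·0.893934 = 210.160536
B₀ = V₀ − E₀ = 411.0252 − 210.160536 = 200.864664
spread = −(1/T)·ln(B₀/D) − r = −(1/4.1373)·ln(200.864664/280.5443) − 0.0759 = 0.00485322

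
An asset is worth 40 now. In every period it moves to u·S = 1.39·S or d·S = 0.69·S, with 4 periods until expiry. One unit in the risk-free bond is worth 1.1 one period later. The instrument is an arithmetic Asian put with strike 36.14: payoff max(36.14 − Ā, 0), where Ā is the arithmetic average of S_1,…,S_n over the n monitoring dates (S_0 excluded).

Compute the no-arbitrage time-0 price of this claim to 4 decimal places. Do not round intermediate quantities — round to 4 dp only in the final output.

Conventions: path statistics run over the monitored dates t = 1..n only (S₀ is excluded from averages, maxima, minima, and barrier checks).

With p* = (R−d)/(u−d) = 0.5857, sum probability × payoff across the paths and divide by R^4.
Enumerate all 2^4 = 16 price paths (U = up ×1.39, D = down ×0.69); each path with k up-moves has probability p*^k·(1−p*)^(4−k).
DDDD: Ā=17.2128, payoff=18.9272, prob=0.029458
UDDD: Ā=34.6751, payoff=1.4649, prob=0.041647
DUDD: Ā=27.6751, payoff=8.4649, prob=0.041647
UUDD: Ā=55.7512, payoff=0.0000, prob=0.058881
DDUD: Ā=22.8451, payoff=13.2949, prob=0.041647
UDUD: Ā=46.0212, payoff=0.0000, prob=0.058881
DUUD: Ā=39.0212, payoff=0.0000, prob=0.058881
UUUD: Ā=78.6080, payoff=0.0000, prob=0.083245
DDDU: Ā=19.5124, payoff=16.6276, prob=0.041647
UDDU: Ā=39.3075, payoff=0.0000, prob=0.058881
DUDU: Ā=32.3075, payoff=3.8325, prob=0.058881
UUDU: Ā=65.0833, payoff=0.0000, prob=0.083245
DDUU: Ā=27.4775, payoff=8.6625, prob=0.058881
UDUU: Ā=55.3533, payoff=0.0000, prob=0.083245
DUUU: Ā=48.3533, payoff=0.0000, prob=0.083245
UUUU: Ā=97.4073, payoff=0.0000, prob=0.117691
Price = Σ prob·payoff / R^4 = 2.953005 / 1.464100 = 2.0169

price = 2.0169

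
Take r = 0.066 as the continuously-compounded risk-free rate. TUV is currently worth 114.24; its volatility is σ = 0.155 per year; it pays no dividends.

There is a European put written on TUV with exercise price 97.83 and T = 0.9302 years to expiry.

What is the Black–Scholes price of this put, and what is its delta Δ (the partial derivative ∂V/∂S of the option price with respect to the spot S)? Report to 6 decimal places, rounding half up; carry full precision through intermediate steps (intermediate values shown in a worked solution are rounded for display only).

price = 0.504164
Δ = -0.063913

σ√T = 0.155·√0.9302 = 0.149493
d₁ = (ln(S/K) + (r+σ²/2)T) / (σ√T) = (ln(114.24/97.83) + (0.066+0.155²/2)·0.9302) / 0.149493 = (0.155070 + 0.072567) / 0.149493 = 1.522733
d₂ = d₁ − σ√T = 1.522733 − 0.149493 = 1.373241
e^{−rT} = 0.940453
N(−d₁) = 0.063913,  N(−d₂) = 0.084839
Put price V = K·e^{−rT}·N(−d₂) − S·N(−d₁) = 7.805554 − 7.301389 = 0.504164
Δ = −N(−d₁) = -0.063913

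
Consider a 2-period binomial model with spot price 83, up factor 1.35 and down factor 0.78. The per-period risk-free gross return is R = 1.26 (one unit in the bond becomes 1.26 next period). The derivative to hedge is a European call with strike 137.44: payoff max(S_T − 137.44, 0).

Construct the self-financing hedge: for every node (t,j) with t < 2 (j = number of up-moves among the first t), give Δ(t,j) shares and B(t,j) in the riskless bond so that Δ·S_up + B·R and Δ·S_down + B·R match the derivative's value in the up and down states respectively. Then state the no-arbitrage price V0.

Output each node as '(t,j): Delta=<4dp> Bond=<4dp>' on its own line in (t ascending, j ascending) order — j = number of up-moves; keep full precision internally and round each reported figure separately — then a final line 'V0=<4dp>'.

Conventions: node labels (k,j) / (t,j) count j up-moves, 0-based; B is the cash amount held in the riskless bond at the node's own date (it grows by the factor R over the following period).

(0,0): Delta=0.1953 Bond=-10.0366
(1,0): Delta=0.0000 Bond=0.0000
(1,1): Delta=0.2165 Bond=-15.0173
V0=6.1764

Under the risk-neutral measure, an up-move has probability p* = (R−d)/(u−d) = 0.8421 and values discount at R = 1.26.
At maturity the claim pays: V(2,0)=0.0000, V(2,1)=0.0000, V(2,2)=13.8275
(1,0): S=64.7400. Δ = (V_up−V_dn)/(S_up−S_dn) = (0.0000−0.0000)/(87.3990−50.4972) = 0.0000. V = [p*·0.0000 + (1−p*)·0.0000]/1.26 = 0.0000. B = V − Δ·S = 0.0000.
(1,1): S=112.0500. Δ = (V_up−V_dn)/(S_up−S_dn) = (13.8275−0.0000)/(151.2675−87.3990) = 0.2165. V = [p*·13.8275 + (1−p*)·0.0000]/1.26 = 9.2414. B = V − Δ·S = -15.0173.
(0,0): S=83.0000. Δ = (V_up−V_dn)/(S_up−S_dn) = (9.2414−0.0000)/(112.0500−64.7400) = 0.1953. V = [p*·9.2414 + (1−p*)·0.0000]/1.26 = 6.1764. B = V − Δ·S = -10.0366.
As a check, the time-0 holding Δ(0,0)·S0 + B(0,0) comes to 6.1764 — exactly V0.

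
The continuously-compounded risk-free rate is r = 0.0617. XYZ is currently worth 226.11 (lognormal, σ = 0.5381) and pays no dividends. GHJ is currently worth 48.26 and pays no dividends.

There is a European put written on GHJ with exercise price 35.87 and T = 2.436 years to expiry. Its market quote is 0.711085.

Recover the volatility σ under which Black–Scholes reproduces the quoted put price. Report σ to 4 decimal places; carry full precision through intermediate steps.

sigma = 0.2310

At σ = 0.2310 the Black–Scholes value reproduces the quote:
σ√T = 0.231·√2.436 = 0.360538
d₁ = (ln(S/K) + (r+σ²/2)T) / (σ√T) = (ln(48.26/35.87) + (0.0617+0.231²/2)·2.436) / 0.360538 = (0.296702 + 0.215295) / 0.360538 = 1.420092
d₂ = d₁ − σ√T = 1.420092 − 0.360538 = 1.059554
e^{−rT} = 0.860449
N(−d₁) = 0.077790,  N(−d₂) = 0.144674
V = K·e^{−rT}·N(−d₂) − S·N(−d₁) = 4.465251 − 3.754166 = 0.711085 (the observed quote) — the price is monotone increasing in volatility, hence this σ is the only solution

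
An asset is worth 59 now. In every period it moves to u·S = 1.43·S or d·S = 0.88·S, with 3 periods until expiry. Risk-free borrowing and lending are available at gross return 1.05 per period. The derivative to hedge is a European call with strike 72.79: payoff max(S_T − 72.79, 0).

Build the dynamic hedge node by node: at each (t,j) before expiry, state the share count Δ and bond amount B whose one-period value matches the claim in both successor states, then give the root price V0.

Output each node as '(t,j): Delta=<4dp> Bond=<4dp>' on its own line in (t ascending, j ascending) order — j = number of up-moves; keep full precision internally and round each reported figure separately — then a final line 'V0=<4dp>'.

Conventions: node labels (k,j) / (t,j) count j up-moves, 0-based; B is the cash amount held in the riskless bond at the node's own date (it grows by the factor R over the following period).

Risk-neutral probability p* = (R−d)/(u−d) = (1.05−0.88)/(1.43−0.88) = 0.3091.
Payoffs at expiry: V(3,0)=0.0000, V(3,1)=0.0000, V(3,2)=33.3812, V(3,3)=99.7382
(2,0): S=45.6896. Δ = (V_up−V_dn)/(S_up−S_dn) = (0.0000−0.0000)/(65.3361−40.2068) = 0.0000. V = [p*·0.0000 + (1−p*)·0.0000]/1.05 = 0.0000. B = V − Δ·S = 0.0000.
(2,1): S=74.2456. Δ = (V_up−V_dn)/(S_up−S_dn) = (33.3812−0.0000)/(106.1712−65.3361) = 0.8175. V = [p*·33.3812 + (1−p*)·0.0000]/1.05 = 9.8265. B = V − Δ·S = -50.8666.
(2,2): S=120.6491. Δ = (V_up−V_dn)/(S_up−S_dn) = (99.7382−33.3812)/(172.5282−106.1712) = 1.0000. V = [p*·99.7382 + (1−p*)·33.3812]/1.05 = 51.3253. B = V − Δ·S = -69.3238.
(1,0): S=51.9200. Δ = (V_up−V_dn)/(S_up−S_dn) = (9.8265−0.0000)/(74.2456−45.6896) = 0.3441. V = [p*·9.8265 + (1−p*)·0.0000]/1.05 = 2.8927. B = V − Δ·S = -14.9737.
(1,1): S=84.3700. Δ = (V_up−V_dn)/(S_up−S_dn) = (51.3253−9.8265)/(120.6491−74.2456) = 0.8943. V = [p*·51.3253 + (1−p*)·9.8265]/1.05 = 21.5747. B = V − Δ·S = -53.8777.
(0,0): S=59.0000. Δ = (V_up−V_dn)/(S_up−S_dn) = (21.5747−2.8927)/(84.3700−51.9200) = 0.5757. V = [p*·21.5747 + (1−p*)·2.8927]/1.05 = 8.2544. B = V − Δ·S = -25.7129.
Sanity check at the root: Δ(0,0)·S0 + B(0,0) reproduces V0 = 8.2544.

(0,0): Delta=0.5757 Bond=-25.7129
(1,0): Delta=0.3441 Bond=-14.9737
(1,1): Delta=0.8943 Bond=-53.8777
(2,0): Delta=0.0000 Bond=0.0000
(2,1): Delta=0.8175 Bond=-50.8666
(2,2): Delta=1.0000 Bond=-69.3238
V0=8.2544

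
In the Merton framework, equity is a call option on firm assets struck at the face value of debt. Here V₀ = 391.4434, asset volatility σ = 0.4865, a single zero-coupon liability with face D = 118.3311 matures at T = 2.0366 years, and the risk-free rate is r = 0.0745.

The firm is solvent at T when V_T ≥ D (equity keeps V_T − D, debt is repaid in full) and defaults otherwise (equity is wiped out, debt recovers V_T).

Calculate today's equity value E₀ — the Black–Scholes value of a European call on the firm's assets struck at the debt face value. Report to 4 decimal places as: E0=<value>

Work the structural quantities from V₀ = 391.4434 against face 118.3311:
d₁ = [ln(V₀/D) + (r + σ²/2)T] / (σ√T)
   = [ln(391.4434/118.3311) + (0.0745 + 0.5·0.4865²)·2.0366] / (0.4865·√2.0366)
   = [1.196354 + 0.392740] / 0.694282 = 2.288833
d₂ = d₁ − σ√T = 2.288833 − 0.694282 = 1.594551
N(d₁) = 0.988955,  N(d₂) = 0.944594,  e^(−rT) = 0.859223
E₀ = V₀·N(d₁) − D·e^(−rT)·N(d₂)
   = 391.4434·0.988955 − 118.3311·0.859223·0.944594 = 291.080595

E0=291.0806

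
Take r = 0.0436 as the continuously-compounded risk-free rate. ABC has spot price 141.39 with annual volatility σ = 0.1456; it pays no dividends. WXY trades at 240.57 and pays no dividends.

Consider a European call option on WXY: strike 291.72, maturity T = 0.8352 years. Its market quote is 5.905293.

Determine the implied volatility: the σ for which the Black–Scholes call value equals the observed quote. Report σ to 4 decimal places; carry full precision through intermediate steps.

At σ = 0.2111 the Black–Scholes value reproduces the quote:
σ√T = 0.2111·√0.8352 = 0.192923
d₁ = (ln(S/K) + (r+σ²/2)T) / (σ√T) = (ln(240.57/291.72) + (0.0436+0.2111²/2)·0.8352) / 0.192923 = (-0.192783 + 0.055024) / 0.192923 = -0.714063
d₂ = d₁ − σ√T = -0.714063 − 0.192923 = -0.906986
e^{−rT} = 0.964240
N(d₁) = 0.237594,  N(d₂) = 0.182207
V = S·N(d₁) − K·e^{−rT}·N(d₂) = 57.158013 − 51.252720 = 5.905293 (matching the quote); vega is positive throughout, so no other σ reproduces this price

sigma = 0.2111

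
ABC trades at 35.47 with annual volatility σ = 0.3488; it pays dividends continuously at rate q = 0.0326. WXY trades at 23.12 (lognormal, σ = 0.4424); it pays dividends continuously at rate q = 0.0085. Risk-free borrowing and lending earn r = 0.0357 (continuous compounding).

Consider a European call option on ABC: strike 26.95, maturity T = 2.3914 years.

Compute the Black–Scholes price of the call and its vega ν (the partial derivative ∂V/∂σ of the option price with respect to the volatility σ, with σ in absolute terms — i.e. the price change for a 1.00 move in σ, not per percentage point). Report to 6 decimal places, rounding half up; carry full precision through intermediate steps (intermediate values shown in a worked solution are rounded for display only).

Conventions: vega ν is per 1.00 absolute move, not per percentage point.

σ√T = 0.3488·√2.3914 = 0.539390
d₁ = (ln(S/K) + (r−q+σ²/2)T) / (σ√T) = (ln(35.47/26.95) + (0.0357−0.0326+0.3488²/2)·2.3914) / 0.539390 = (0.274704 + 0.152884) / 0.539390 = 0.792725
d₂ = d₁ − σ√T = 0.792725 − 0.539390 = 0.253336
e^{−rT} = 0.918170
e^{−qT} = 0.925002
N(d₁) = 0.786031,  N(d₂) = 0.599996
Call price V = S·e^{−qT}·N(d₁) − K·e^{−rT}·N(d₂) = 25.789533 − 14.846697 = 10.942836
φ(d₁) = (1/√(2π))·e^{−d₁²/2} = 0.291375
ν = S·e^{−qT}·φ(d₁)·√T = 14.783649

price = 10.942836
ν = 14.783649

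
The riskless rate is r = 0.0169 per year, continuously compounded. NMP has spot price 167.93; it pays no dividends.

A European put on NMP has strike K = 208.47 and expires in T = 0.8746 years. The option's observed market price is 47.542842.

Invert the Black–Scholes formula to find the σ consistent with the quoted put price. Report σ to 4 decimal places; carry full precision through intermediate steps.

sigma = 0.3524

At σ = 0.3524 the Black–Scholes value reproduces the quote:
σ√T = 0.3524·√0.8746 = 0.329565
d₁ = (ln(S/K) + (r+σ²/2)T) / (σ√T) = (ln(167.93/208.47) + (0.0169+0.3524²/2)·0.8746) / 0.329565 = (-0.216248 + 0.069087) / 0.329565 = -0.446531
d₂ = d₁ − σ√T = -0.446531 − 0.329565 = -0.776095
e^{−rT} = 0.985328
N(−d₁) = 0.672393,  N(−d₂) = 0.781154
V = K·e^{−rT}·N(−d₂) − S·N(−d₁) = 160.457805 − 112.914963 = 47.542842 (equal to the quote); since ∂V/∂σ > 0 for all σ, the implied volatility is unique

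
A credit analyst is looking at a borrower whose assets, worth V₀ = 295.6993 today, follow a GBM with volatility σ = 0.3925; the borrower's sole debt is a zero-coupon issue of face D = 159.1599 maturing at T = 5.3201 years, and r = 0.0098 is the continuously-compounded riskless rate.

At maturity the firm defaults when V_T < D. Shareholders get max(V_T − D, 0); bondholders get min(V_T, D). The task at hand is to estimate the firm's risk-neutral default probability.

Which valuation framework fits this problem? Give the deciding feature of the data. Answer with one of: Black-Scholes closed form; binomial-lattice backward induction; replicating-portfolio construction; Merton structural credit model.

framework: Merton structural credit model

Key observation: the asked-for credit quantity lives on the firm's capital structure — asset value, asset volatility, debt face 159.1599 — which is the structural model's domain.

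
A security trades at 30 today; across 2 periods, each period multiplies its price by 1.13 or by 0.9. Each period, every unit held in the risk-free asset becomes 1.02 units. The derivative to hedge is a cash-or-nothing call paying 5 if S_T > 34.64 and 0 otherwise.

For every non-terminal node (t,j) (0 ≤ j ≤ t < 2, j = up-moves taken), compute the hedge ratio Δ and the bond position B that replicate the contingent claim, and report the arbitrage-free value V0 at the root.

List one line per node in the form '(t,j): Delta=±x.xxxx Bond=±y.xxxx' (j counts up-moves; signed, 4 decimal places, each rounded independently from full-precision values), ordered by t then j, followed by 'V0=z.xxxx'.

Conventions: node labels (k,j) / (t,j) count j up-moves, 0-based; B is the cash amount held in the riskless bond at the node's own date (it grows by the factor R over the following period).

(0,0): Delta=0.3707 Bond=-9.8116
(1,0): Delta=0.0000 Bond=0.0000
(1,1): Delta=0.6413 Bond=-19.1816
V0=1.3082

Since d<R<u, set p* = (R−d)/(u−d) = 0.5217; price each node as the discounted p*-expectation of its children.
Terminal payoffs: V(2,0)=0.0000, V(2,1)=0.0000, V(2,2)=5.0000
  t=1,j=0: stock 27.0000 → up 30.5100 (V=0.0000), down 24.3000 (V=0.0000). Price 0.0000; hedge Δ=0.0000, bond B=0.0000.
  t=1,j=1: stock 33.9000 → up 38.3070 (V=5.0000), down 30.5100 (V=0.0000). Price 2.5575; hedge Δ=0.6413, bond B=-19.1816.
  t=0,j=0: stock 30.0000 → up 33.9000 (V=2.5575), down 27.0000 (V=0.0000). Price 1.3082; hedge Δ=0.3707, bond B=-9.8116.
Verification: the root portfolio costs Δ(0,0)·S0 + B(0,0) = 1.3082, matching V0.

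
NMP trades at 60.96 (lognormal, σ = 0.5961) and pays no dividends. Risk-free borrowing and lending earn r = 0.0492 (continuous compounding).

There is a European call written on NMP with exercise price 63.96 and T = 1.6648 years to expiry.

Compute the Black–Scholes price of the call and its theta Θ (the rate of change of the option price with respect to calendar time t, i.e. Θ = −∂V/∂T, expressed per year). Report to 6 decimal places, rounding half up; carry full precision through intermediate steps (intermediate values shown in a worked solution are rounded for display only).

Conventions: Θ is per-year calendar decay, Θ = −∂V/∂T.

price = 18.981532
Θ = -6.188037

σ√T = 0.5961·√1.6648 = 0.769131
d₁ = (ln(S/K) + (r+σ²/2)T) / (σ√T) = (ln(60.96/63.96) + (0.0492+0.5961²/2)·1.6648) / 0.769131 = (-0.048040 + 0.377689) / 0.769131 = 0.428600
d₂ = d₁ − σ√T = 0.428600 − 0.769131 = -0.340531
e^{−rT} = 0.921357
N(d₁) = 0.665893,  N(d₂) = 0.366728
Call price V = S·N(d₁) − K·e^{−rT}·N(d₂) = 40.592821 − 21.611289 = 18.981532
φ(d₁) = (1/√(2π))·e^{−d₁²/2} = 0.363932
Θ = −S·φ(d₁)·σ/(2√T) − r·K·e^{−rT}·N(d₂) = −5.124762 − 1.063275 = -6.188037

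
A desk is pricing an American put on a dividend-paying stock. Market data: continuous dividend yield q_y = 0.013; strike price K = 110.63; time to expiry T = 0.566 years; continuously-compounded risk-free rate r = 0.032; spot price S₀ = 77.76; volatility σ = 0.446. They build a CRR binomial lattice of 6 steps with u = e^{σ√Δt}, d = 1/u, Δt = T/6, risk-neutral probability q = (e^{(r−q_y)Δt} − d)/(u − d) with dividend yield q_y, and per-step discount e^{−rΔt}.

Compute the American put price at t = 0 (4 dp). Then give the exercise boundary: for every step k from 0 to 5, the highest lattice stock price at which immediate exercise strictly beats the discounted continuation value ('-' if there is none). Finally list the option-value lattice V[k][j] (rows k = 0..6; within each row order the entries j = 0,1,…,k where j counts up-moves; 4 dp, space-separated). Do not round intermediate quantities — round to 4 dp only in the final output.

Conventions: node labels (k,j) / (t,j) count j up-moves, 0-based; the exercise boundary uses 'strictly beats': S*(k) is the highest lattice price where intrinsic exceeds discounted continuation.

price = 34.5176
boundary = - - 59.1254 67.8055 77.7600 89.1759
tree:
34.5176
42.9340 25.3363
51.5046 33.6341 16.2287
59.0735 42.8245 23.5825 8.1172
65.6736 51.5046 32.8700 13.3581 2.3143
71.4287 59.0735 42.8245 21.4541 4.3992 0.0000
76.4470 65.6736 51.5046 32.8700 8.3623 0.0000 0.0000

params: Δt=0.09433 u=1.14681 d=0.87198 q=0.47234 e^(-rΔt)=0.99699
t_6 payoffs: 76.4470 65.6736 51.5046 32.8700 8.3623 0.0000 0.0000
t_5: node(5,0) S=39.2013 payoff=71.4287 vs cont=71.1433 → 71.4287 [stop]  node(5,1) S=51.5565 payoff=59.0735 vs cont=58.8033 → 59.0735 [stop]  node(5,2) S=67.8055 payoff=42.8245 vs cont=42.5741 → 42.8245 [stop]  node(5,3) S=89.1759 payoff=21.4541 vs cont=21.2300 → 21.4541 [stop]  node(5,4) S=117.2815 payoff=0.0000 vs cont=4.3992 → 4.3992 [wait]  node(5,5) S=154.2452 payoff=0.0000 vs cont=0.0000 → 0.0000 [wait]  ⇒ S*(5)=89.1759
t_4: node(4,0) S=44.9564 payoff=65.6736 vs cont=65.3952 → 65.6736 [stop]  node(4,1) S=59.1254 payoff=51.5046 vs cont=51.2436 → 51.5046 [stop]  node(4,2) S=77.7600 payoff=32.8700 vs cont=32.6318 → 32.8700 [stop]  node(4,3) S=102.2677 payoff=8.3623 vs cont=13.3581 → 13.3581 [wait]  node(4,4) S=134.4995 payoff=0.0000 vs cont=2.3143 → 2.3143 [wait]  ⇒ S*(4)=77.7600
t_3: node(3,0) S=51.5565 payoff=59.0735 vs cont=58.8033 → 59.0735 [stop]  node(3,1) S=67.8055 payoff=42.8245 vs cont=42.5741 → 42.8245 [stop]  node(3,2) S=89.1759 payoff=21.4541 vs cont=23.5825 → 23.5825 [wait]  node(3,3) S=117.2815 payoff=0.0000 vs cont=8.1172 → 8.1172 [wait]  ⇒ S*(3)=67.8055
t_2: node(2,0) S=59.1254 payoff=51.5046 vs cont=51.2436 → 51.5046 [stop]  node(2,1) S=77.7600 payoff=32.8700 vs cont=33.6341 → 33.6341 [wait]  node(2,2) S=102.2677 payoff=8.3623 vs cont=16.2287 → 16.2287 [wait]  ⇒ S*(2)=59.1254
t_1: node(1,0) S=67.8055 payoff=42.8245 vs cont=42.9340 → 42.9340 [wait]  node(1,1) S=89.1759 payoff=21.4541 vs cont=25.3363 → 25.3363 [wait]  ⇒ S*(1)=-
t_0: node(0,0) S=77.7600 payoff=32.8700 vs cont=34.5176 → 34.5176 [wait]  ⇒ S*(0)=-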